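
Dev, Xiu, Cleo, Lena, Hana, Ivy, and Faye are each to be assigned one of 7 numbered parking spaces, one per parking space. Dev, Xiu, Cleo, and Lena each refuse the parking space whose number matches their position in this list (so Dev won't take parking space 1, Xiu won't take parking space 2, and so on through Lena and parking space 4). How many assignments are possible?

2790

Let Aᵢ (for 1 ≤ i ≤ 4) be the placements that put person i in their forbidden parking space. Any j of these fix j positions, leaving (7−j)! ways to fill the rest, and there are C(4,j) ways to pick which j.
By inclusion–exclusion, the number of valid placements is Σ_{j=0}^{4} (−1)^j C(4,j)·(7−j)!.
Computing: 5040 − 2880 + 720 − 96 + 6 = 2790.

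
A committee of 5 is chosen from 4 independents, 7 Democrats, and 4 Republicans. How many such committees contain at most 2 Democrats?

1722

Split by how many Democrats are chosen (0 through 2).
Sum: C(7,0)·C(8,5) + C(7,1)·C(8,4) + C(7,2)·C(8,3) = 56 + 490 + 1176 = 1722.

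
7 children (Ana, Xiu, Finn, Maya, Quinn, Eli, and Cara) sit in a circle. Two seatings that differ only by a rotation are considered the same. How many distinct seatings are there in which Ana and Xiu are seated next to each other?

240

Glue Ana and Xiu into a block (2 internal orders). Seating 6 units around a circle gives (5)! arrangements.
So 2 × (5)! = 2 × 120 = 240.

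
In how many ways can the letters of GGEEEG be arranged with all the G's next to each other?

4

Treat the 3 copies of G as a single block. The multiset to arrange is then {GGG, E, E, E}, 4 items in all.
That gives (4)!/(3!) = 4 arrangements.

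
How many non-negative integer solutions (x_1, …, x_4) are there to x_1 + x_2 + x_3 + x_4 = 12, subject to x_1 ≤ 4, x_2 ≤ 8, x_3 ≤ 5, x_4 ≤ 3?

Ignoring the caps, the number of non-negative solutions to x_1+…+x_4 = 12 is C(15,3) = 455.
Subtract solutions that violate a single cap (substitute x_i' = x_i − (cap_i+1)): x_1 ≥ 5 gives C(10,3) = 120; x_2 ≥ 9 gives C(6,3) = 20; x_3 ≥ 6 gives C(9,3) = 84; x_4 ≥ 4 gives C(11,3) = 165. Together 389.
Add back pairs where two caps are both exceeded: 0 + 4 + 20 + 0 + 0 + 10 = 34.
By inclusion–exclusion the count is 455 − 389 + 34 = 100.

100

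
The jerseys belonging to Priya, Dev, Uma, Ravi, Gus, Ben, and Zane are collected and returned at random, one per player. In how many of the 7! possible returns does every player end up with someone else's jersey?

Count assignments avoiding every fixed point. For any j of the 7 players fixed to their old jersey, the other 7−j can be arranged in (7−j)! ways.
By inclusion–exclusion this is Σ_{j=0}^{7} (−1)^j C(7,j)·(7−j)!.
Computing: 5040 − 5040 + 2520 − 840 + 210 − 42 + 7 − 1 = 1854.

1854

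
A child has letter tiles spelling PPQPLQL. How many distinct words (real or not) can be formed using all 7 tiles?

Letter multiplicities in PPQPLQL: L×2, P×3, Q×2.
Dividing 7! = 5040 by 3!·2!·2! = 24 for the repeated letters gives 210.

210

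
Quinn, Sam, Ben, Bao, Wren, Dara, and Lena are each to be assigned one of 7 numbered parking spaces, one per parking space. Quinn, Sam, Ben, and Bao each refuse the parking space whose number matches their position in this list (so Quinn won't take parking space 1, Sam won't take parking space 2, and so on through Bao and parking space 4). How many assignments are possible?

Let Aᵢ (for 1 ≤ i ≤ 4) be the placements that put person i in their forbidden parking space. Any j of these fix j positions, leaving (7−j)! ways to fill the rest, and there are C(4,j) ways to pick which j.
By inclusion–exclusion, the number of valid placements is Σ_{j=0}^{4} (−1)^j C(4,j)·(7−j)!.
Computing: 5040 − 2880 + 720 − 96 + 6 = 2790.

2790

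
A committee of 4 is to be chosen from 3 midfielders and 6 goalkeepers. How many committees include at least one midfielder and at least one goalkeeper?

111

Total 4-person selections from all 9: C(9,4) = 126.
Selections missing a whole group: no midfielders → C(6,4) = 15; no goalkeepers → C(3,4) = 0.
Both groups omitted at once is impossible, so 126 − 15 = 111.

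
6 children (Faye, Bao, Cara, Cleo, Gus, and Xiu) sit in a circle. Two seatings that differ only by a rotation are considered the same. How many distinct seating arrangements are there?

Fix one person's seat to break rotational symmetry; the remaining 5 people can be arranged in (5)! = 120 ways.

120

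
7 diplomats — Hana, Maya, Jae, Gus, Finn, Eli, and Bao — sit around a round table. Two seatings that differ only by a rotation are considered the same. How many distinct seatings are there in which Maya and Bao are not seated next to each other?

All circular seatings of 7 people number (6)! = 720.
Those with Maya next to Bao: fuse the pair into one unit and seat 6 units around a circle — 2·(5)! = 240.
Subtracting, 720 − 240 = 480.

480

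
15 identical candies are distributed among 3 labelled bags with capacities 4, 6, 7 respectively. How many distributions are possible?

Without the upper bounds there are C(17,2) = 136 ways to split 15 among 3 bags.
Subtract solutions that violate a single cap (substitute x_i' = x_i − (cap_i+1)): x_1 ≥ 5 gives C(12,2) = 66; x_2 ≥ 7 gives C(10,2) = 45; x_3 ≥ 8 gives C(9,2) = 36. Together 147.
Add back pairs where two caps are both exceeded: 10 + 6 + 1 = 17.
By inclusion–exclusion the count is 136 − 147 + 17 = 6.

6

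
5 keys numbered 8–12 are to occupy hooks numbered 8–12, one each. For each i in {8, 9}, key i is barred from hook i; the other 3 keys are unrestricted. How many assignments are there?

78

Let Aᵢ (for i ∈ {8, 9}) be the placements that put key i in its forbidden hook. Any j of these fix j positions, leaving (5−j)! ways to fill the rest, and there are C(2,j) ways to pick which j.
By inclusion–exclusion, the number of valid placements is Σ_{j=0}^{2} (−1)^j C(2,j)·(5−j)!.
Computing: 120 − 48 + 6 = 78.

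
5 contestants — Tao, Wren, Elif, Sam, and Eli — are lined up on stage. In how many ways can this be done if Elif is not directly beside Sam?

There are 5! = 120 arrangements in all. If Elif and Sam are adjacent, merging them into one block gives 2·(4)! = 48 arrangements.
So 120 − 48 = 72 arrangements keep them apart.

72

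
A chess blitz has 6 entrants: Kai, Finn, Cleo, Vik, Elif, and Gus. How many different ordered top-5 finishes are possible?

720

This is an ordered selection of 5 from 6: P(6,5).
That gives 6 × 5 × 4 × 3 × 2 = 720.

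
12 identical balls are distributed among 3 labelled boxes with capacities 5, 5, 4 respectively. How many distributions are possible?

6

Without the upper bounds there are C(14,2) = 91 ways to split 12 among 3 boxes.
Subtract solutions that violate a single cap (substitute x_i' = x_i − (cap_i+1)): x_1 ≥ 6 gives C(8,2) = 28; x_2 ≥ 6 gives C(8,2) = 28; x_3 ≥ 5 gives C(9,2) = 36. Together 92.
Add back pairs where two caps are both exceeded: 1 + 3 + 3 = 7.
By inclusion–exclusion the count is 91 − 92 + 7 = 6.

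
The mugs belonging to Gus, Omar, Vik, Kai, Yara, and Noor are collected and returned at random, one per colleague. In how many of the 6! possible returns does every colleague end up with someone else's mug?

265

Let Aᵢ be the assignments in which colleague i gets their own mug. We want the size of the complement of A₁∪…∪A_6.
By inclusion–exclusion this is Σ_{j=0}^{6} (−1)^j C(6,j)·(6−j)!.
Computing: 720 − 720 + 360 − 120 + 30 − 6 + 1 = 265.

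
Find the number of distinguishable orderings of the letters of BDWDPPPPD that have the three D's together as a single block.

210

Treat the 3 copies of D as a single block. The multiset to arrange is then {DDD, B, P, P, P, P, W}, 7 items in all.
That gives (7)!/(4!) = 210 arrangements.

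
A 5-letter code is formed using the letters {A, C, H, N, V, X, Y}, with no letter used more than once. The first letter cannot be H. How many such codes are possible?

The first letter has 7−1 = 6 choices (anything except H).
The remaining 4 letters are filled from the other 6 symbols without repetition: 6 × 5 × 4 × 3 = 360.
Total: 6 × 360 = 2160.

2160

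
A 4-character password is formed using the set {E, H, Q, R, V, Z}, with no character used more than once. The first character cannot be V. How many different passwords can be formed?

The first character has 6−1 = 5 choices (anything except V).
The remaining 3 characters are filled from the other 5 symbols without repetition: 5 × 4 × 3 = 60.
Total: 5 × 60 = 300.

300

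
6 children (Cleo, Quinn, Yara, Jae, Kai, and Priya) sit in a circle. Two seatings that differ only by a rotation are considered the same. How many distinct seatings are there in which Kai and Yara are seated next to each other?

48

Glue Kai and Yara into a block (2 internal orders). Seating 5 units around a circle gives (4)! arrangements.
So 2 × (4)! = 2 × 24 = 48.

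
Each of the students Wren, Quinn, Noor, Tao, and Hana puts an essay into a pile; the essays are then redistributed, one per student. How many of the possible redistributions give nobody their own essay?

Count assignments avoiding every fixed point. For any j of the 5 students fixed to their own essay, the other 5−j can be arranged in (5−j)! ways.
By inclusion–exclusion this is Σ_{j=0}^{5} (−1)^j C(5,j)·(5−j)!.
Computing: 120 − 120 + 60 − 20 + 5 − 1 = 44.

44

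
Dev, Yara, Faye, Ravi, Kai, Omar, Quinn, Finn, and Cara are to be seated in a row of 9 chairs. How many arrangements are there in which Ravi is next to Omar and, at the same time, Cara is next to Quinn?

Treat {Ravi,Omar} as one block (2 orders) and {Cara,Quinn} as another (2 orders).
That leaves 7 units to arrange: 2 × 2 × 7! = 4 × 5040 = 20160.

20160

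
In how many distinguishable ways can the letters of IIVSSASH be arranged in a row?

IIVSSASH has 8 letters with I appearing twice and S appearing 3 times.
So there are 8! / (3!·2!) = 3360 distinguishable arrangements.

3360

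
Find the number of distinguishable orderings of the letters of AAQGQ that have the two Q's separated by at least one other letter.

18

Total arrangements of AAQGQ: 5!/(2!·2!) = 30.
Arrangements with the Q's together: treat QQ as one letter, giving (4)!/(2!) = 12.
Hence 30 − 12 = 18.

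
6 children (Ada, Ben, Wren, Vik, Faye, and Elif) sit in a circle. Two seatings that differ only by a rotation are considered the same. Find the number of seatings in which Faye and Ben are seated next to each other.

48

Glue Faye and Ben into a block (2 internal orders). Seating 5 units around a circle gives (4)! arrangements.
So 2 × (4)! = 2 × 24 = 48.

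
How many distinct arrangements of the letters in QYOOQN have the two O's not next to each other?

There are 6!/(2!·2!) = 180 arrangements of QYOOQN in total.
Arrangements with the O's together: treat OO as one letter, giving (5)!/(2!) = 60.
Subtracting, 180 − 60 = 120 arrangements keep the O's apart.

120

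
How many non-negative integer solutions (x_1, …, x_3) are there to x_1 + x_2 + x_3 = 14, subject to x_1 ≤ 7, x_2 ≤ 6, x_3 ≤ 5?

Without the upper bounds there are C(16,2) = 120 ways to split 14 among 3 variables.
Subtract solutions that violate a single cap (substitute x_i' = x_i − (cap_i+1)): x_1 ≥ 8 gives C(8,2) = 28; x_2 ≥ 7 gives C(9,2) = 36; x_3 ≥ 6 gives C(10,2) = 45. Together 109.
Add back pairs where two caps are both exceeded: 0 + 1 + 3 = 4.
By inclusion–exclusion the count is 120 − 109 + 4 = 15.

15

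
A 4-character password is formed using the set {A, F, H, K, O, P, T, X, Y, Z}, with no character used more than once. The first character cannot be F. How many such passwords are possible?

The first character has 10−1 = 9 choices (anything except F).
The remaining 3 characters are filled from the other 9 symbols without repetition: 9 × 8 × 7 = 504.
Total: 9 × 504 = 4536.

4536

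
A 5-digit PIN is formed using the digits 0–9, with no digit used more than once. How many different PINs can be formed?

30240

This is a permutation of 5 out of 10: P(10,5) = 10!/5!.
10 × 9 × 8 × 7 × 6 = 30240.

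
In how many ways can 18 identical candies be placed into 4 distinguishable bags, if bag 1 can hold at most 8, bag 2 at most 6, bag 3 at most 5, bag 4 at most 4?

Ignoring the caps, the number of non-negative solutions to x_1+…+x_4 = 18 is C(21,3) = 1330.
Subtract solutions that violate a single cap (substitute x_i' = x_i − (cap_i+1)): x_1 ≥ 9 gives C(12,3) = 220; x_2 ≥ 7 gives C(14,3) = 364; x_3 ≥ 6 gives C(15,3) = 455; x_4 ≥ 5 gives C(16,3) = 560. Together 1599.
Add back pairs where two caps are both exceeded: 10 + 20 + 35 + 56 + 84 + 120 = 325.
Subtract triples: 0 + 0 + 0 + 1 = 1.
By inclusion–exclusion the count is 1330 − 1599 + 325 − 1 = 55.

55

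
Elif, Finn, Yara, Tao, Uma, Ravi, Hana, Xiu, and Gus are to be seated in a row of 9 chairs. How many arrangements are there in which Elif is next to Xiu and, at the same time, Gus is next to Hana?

20160

Treat {Elif,Xiu} as one block (2 orders) and {Gus,Hana} as another (2 orders).
That leaves 7 units to arrange: 2 × 2 × 7! = 4 × 5040 = 20160.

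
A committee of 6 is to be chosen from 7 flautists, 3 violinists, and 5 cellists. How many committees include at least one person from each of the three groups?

3850

Total 6-person selections from all 15: C(15,6) = 5005.
Selections missing a whole group: no flautists → C(8,6) = 28; no violinists → C(12,6) = 924; no cellists → C(10,6) = 210.
Add back selections omitting two groups (i.e. drawn from a single group): C(7,6) + C(3,6) + C(5,6) = 7.
By inclusion–exclusion: 5005 − 1162 + 7 = 3850.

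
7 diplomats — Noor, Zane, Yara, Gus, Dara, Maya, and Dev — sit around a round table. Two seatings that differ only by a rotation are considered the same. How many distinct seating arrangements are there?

Around a circle, 7 distinct people have 7!/7 = (6)! = 720 rotationally distinct seatings.

720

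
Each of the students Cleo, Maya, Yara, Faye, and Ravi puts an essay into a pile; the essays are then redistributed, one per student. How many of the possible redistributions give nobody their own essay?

This is the derangement count D_5: permutations of 5 items with no fixed point.
By inclusion–exclusion this is Σ_{j=0}^{5} (−1)^j C(5,j)·(5−j)!.
Computing: 120 − 120 + 60 − 20 + 5 − 1 = 44.

44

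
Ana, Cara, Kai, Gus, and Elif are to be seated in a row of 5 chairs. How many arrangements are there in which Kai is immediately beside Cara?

48

Place the 3 others and the Kai-Cara pair as 4 objects in a line; the pair has 2 internal arrangements.
So the count is 2·(4)! = 48.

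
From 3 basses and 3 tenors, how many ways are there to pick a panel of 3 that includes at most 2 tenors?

19

Split by how many tenors are chosen (0 through 2).
Sum: C(3,0)·C(3,3) + C(3,1)·C(3,2) + C(3,2)·C(3,1) = 1 + 9 + 9 = 19.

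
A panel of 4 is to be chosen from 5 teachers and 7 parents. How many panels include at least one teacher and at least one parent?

455

Unrestricted: C(12,4) = 495 ways to pick any 4 of the 12.
Selections missing a whole group: no teachers → C(7,4) = 35; no parents → C(5,4) = 5.
Both groups omitted at once is impossible, so 495 − 40 = 455.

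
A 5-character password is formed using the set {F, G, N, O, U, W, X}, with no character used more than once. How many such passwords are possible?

This is a permutation of 5 out of 7: P(7,5) = 7!/2!.
7 × 6 × 5 × 4 × 3 = 2520.

2520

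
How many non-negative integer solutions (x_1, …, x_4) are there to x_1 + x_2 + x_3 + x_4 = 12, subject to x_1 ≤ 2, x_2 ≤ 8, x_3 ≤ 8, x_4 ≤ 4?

112

Without the upper bounds there are C(15,3) = 455 ways to split 12 among 4 variables.
Subtract solutions that violate a single cap (substitute x_i' = x_i − (cap_i+1)): x_1 ≥ 3 gives C(12,3) = 220; x_2 ≥ 9 gives C(6,3) = 20; x_3 ≥ 9 gives C(6,3) = 20; x_4 ≥ 5 gives C(10,3) = 120. Together 380.
Add back pairs where two caps are both exceeded: 1 + 1 + 35 + 0 + 0 + 0 = 37.
By inclusion–exclusion the count is 455 − 380 + 37 = 112.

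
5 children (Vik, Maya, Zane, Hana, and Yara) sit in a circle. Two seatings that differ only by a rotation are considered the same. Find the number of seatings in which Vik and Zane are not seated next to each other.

All circular seatings of 5 people number (4)! = 24.
Seatings with Vik beside Zane: treat them as a block with 2 internal orders, giving 2 × (3)! = 12.
Subtracting, 24 − 12 = 12.

12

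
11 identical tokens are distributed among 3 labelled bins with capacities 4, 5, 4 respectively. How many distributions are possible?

6

Ignoring the caps, the number of non-negative solutions to x_1+…+x_3 = 11 is C(13,2) = 78.
Subtract solutions that violate a single cap (substitute x_i' = x_i − (cap_i+1)): x_1 ≥ 5 gives C(8,2) = 28; x_2 ≥ 6 gives C(7,2) = 21; x_3 ≥ 5 gives C(8,2) = 28. Together 77.
Add back pairs where two caps are both exceeded: 1 + 3 + 1 = 5.
By inclusion–exclusion the count is 78 − 77 + 5 = 6.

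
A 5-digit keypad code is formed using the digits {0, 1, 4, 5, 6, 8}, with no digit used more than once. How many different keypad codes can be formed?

720

Choose and order 5 of the 6 symbols: the first digit has 6 options, the next 5, and so on down to 2.
That product is 6 × 5 × 4 × 3 × 2 = 720.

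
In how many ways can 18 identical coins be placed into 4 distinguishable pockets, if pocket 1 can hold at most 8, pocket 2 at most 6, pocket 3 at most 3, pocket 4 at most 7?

By stars and bars, unrestricted non-negative solutions to x_1+…+x_4 = 18 number C(18+3,3) = 1330.
Subtract solutions that violate a single cap (substitute x_i' = x_i − (cap_i+1)): x_1 ≥ 9 gives C(12,3) = 220; x_2 ≥ 7 gives C(14,3) = 364; x_3 ≥ 4 gives C(17,3) = 680; x_4 ≥ 8 gives C(13,3) = 286. Together 1550.
Add back pairs where two caps are both exceeded: 10 + 56 + 4 + 120 + 20 + 84 = 294.
By inclusion–exclusion the count is 1330 − 1550 + 294 = 74.

74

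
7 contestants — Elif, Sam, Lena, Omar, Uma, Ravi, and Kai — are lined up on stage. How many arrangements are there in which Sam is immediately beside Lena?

Place the 5 others and the Sam-Lena pair as 6 objects in a line; the pair has 2 internal arrangements.
So the count is 2·(6)! = 1440.

1440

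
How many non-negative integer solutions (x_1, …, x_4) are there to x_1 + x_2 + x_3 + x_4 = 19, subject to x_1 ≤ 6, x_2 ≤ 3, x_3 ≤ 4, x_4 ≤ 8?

10

Without the upper bounds there are C(22,3) = 1540 ways to split 19 among 4 variables.
Subtract solutions that violate a single cap (substitute x_i' = x_i − (cap_i+1)): x_1 ≥ 7 gives C(15,3) = 455; x_2 ≥ 4 gives C(18,3) = 816; x_3 ≥ 5 gives C(17,3) = 680; x_4 ≥ 9 gives C(13,3) = 286. Together 2237.
Add back pairs where two caps are both exceeded: 165 + 120 + 20 + 286 + 84 + 56 = 731.
Subtract triples: 20 + 0 + 0 + 4 = 24.
By inclusion–exclusion the count is 1540 − 2237 + 731 − 24 = 10.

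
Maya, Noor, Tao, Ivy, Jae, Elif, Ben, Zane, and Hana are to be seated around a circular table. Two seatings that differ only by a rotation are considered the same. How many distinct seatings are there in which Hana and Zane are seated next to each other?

10080

Treat {Hana, Zane} as one unit (2 internal orders) and seat the resulting 8 units around the table: (7)! circular arrangements.
So 2 × (7)! = 2 × 5040 = 10080.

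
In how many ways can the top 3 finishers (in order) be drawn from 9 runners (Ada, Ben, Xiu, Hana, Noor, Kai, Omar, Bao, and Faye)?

504

There are 9 choices for 1st place, 8 for 2nd, and 7 for 3rd.
That gives 9 × 8 × 7 = 504.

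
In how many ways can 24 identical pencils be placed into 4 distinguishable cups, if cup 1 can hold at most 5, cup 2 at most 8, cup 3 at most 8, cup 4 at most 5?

Without the upper bounds there are C(27,3) = 2925 ways to split 24 among 4 cups.
Subtract solutions that violate a single cap (substitute x_i' = x_i − (cap_i+1)): x_1 ≥ 6 gives C(21,3) = 1330; x_2 ≥ 9 gives C(18,3) = 816; x_3 ≥ 9 gives C(18,3) = 816; x_4 ≥ 6 gives C(21,3) = 1330. Together 4292.
Add back pairs where two caps are both exceeded: 220 + 220 + 455 + 84 + 220 + 220 = 1419.
Subtract triples: 1 + 20 + 20 + 1 = 42.
By inclusion–exclusion the count is 2925 − 4292 + 1419 − 42 = 10.

10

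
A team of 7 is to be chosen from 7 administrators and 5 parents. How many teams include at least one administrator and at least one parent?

Unrestricted: C(12,7) = 792 ways to pick any 7 of the 12.
Subtract selections that omit an entire group: no administrators → C(5,7) = 0; no parents → C(7,7) = 1.
Both groups omitted at once is impossible, so 792 − 1 = 791.

791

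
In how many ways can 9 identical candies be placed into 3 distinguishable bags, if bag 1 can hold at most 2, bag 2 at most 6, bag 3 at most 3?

6

Without the upper bounds there are C(11,2) = 55 ways to split 9 among 3 bags.
Subtract solutions that violate a single cap (substitute x_i' = x_i − (cap_i+1)): x_1 ≥ 3 gives C(8,2) = 28; x_2 ≥ 7 gives C(4,2) = 6; x_3 ≥ 4 gives C(7,2) = 21. Together 55.
Add back pairs where two caps are both exceeded: 0 + 6 + 0 = 6.
By inclusion–exclusion the count is 55 − 55 + 6 = 6.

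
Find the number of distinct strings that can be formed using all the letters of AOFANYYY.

The 8 letters of AOFANYYY have repeats: A appearing twice and Y appearing 3 times.
Dividing 8! = 40320 by 3!·2! = 12 for the repeated letters gives 3360.

3360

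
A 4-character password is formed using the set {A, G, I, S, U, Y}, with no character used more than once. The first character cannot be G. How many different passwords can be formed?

The first character has 6−1 = 5 choices (anything except G).
The remaining 3 characters are filled from the other 5 symbols without repetition: 5 × 4 × 3 = 60.
Total: 5 × 60 = 300.

300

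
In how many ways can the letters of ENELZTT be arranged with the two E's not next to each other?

900

Total arrangements of ENELZTT: 7!/(2!·2!) = 1260.
If the two E's are adjacent, glue them into one block, leaving 6 items to arrange: (6)!/(2!) = 360 ways.
Subtracting, 1260 − 360 = 900 arrangements keep the E's apart.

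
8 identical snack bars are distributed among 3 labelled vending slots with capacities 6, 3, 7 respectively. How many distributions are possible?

By stars and bars, unrestricted non-negative solutions to x_1+…+x_3 = 8 number C(8+2,2) = 45.
Subtract solutions that violate a single cap (substitute x_i' = x_i − (cap_i+1)): x_1 ≥ 7 gives C(3,2) = 3; x_2 ≥ 4 gives C(6,2) = 15; x_3 ≥ 8 gives C(2,2) = 1. Together 19.
No two caps can be exceeded simultaneously, so the pair terms are all 0.
By inclusion–exclusion the count is 45 − 19 + 0 = 26.

26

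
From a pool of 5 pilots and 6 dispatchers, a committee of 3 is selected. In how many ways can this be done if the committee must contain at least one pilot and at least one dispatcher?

Unrestricted: C(11,3) = 165 ways to pick any 3 of the 11.
Selections missing a whole group: no pilots → C(6,3) = 20; no dispatchers → C(5,3) = 10.
Both groups omitted at once is impossible, so 165 − 30 = 135.

135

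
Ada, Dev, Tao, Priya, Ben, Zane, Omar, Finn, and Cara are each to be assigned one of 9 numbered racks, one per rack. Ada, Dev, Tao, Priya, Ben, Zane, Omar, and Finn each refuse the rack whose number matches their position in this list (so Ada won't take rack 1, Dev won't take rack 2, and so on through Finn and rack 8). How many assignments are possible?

148329

Let Aᵢ (for 1 ≤ i ≤ 8) be the placements that put person i in their forbidden rack. Any j of these fix j positions, leaving (9−j)! ways to fill the rest, and there are C(8,j) ways to pick which j.
By inclusion–exclusion, the number of valid placements is Σ_{j=0}^{8} (−1)^j C(8,j)·(9−j)!.
Computing: 362880 − 322560 + 141120 − 40320 + 8400 − 1344 + 168 − 16 + 1 = 148329.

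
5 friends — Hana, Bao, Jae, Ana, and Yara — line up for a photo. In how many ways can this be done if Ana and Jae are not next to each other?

72

Of the 5! = 120 arrangements, those with Ana and Jae adjacent number 2 × 4! = 48 (treat the pair as a block with 2 internal orders).
So 120 − 48 = 72 arrangements keep them apart.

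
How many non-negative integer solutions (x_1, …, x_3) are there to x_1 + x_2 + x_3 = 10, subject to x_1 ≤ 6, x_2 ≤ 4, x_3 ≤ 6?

Ignoring the caps, the number of non-negative solutions to x_1+…+x_3 = 10 is C(12,2) = 66.
Subtract solutions that violate a single cap (substitute x_i' = x_i − (cap_i+1)): x_1 ≥ 7 gives C(5,2) = 10; x_2 ≥ 5 gives C(7,2) = 21; x_3 ≥ 7 gives C(5,2) = 10. Together 41.
No two caps can be exceeded simultaneously, so the pair terms are all 0.
By inclusion–exclusion the count is 66 − 41 + 0 = 25.

25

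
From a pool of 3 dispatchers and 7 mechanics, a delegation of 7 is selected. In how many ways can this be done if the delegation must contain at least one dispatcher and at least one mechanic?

Unrestricted: C(10,7) = 120 ways to pick any 7 of the 10.
Subtract selections that omit an entire group: no dispatchers → C(7,7) = 1; no mechanics → C(3,7) = 0.
Both groups omitted at once is impossible, so 120 − 1 = 119.

119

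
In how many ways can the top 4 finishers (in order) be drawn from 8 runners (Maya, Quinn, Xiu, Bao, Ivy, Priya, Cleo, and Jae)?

1680

There are 8 choices for 1st place, 7 for 2nd, and so on down to 5 for position 4.
That gives 8 × 7 × 6 × 5 = 1680.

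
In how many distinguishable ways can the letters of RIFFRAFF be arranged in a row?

840

The 8 letters of RIFFRAFF have repeats: F appearing 4 times and R appearing twice.
So there are 8! / (4!·2!) = 840 distinguishable arrangements.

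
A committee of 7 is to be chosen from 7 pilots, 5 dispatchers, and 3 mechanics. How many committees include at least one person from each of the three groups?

Unrestricted: C(15,7) = 6435 ways to pick any 7 of the 15.
Selections missing a whole group: no pilots → C(8,7) = 8; no dispatchers → C(10,7) = 120; no mechanics → C(12,7) = 792.
Add back selections omitting two groups (i.e. drawn from a single group): C(7,7) + C(5,7) + C(3,7) = 1.
By inclusion–exclusion: 6435 − 920 + 1 = 5516.

5516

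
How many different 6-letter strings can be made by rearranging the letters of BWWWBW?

15

The 6 letters of BWWWBW have repeats: B appearing twice and W appearing 4 times.
So there are 6! / (4!·2!) = 15 distinguishable arrangements.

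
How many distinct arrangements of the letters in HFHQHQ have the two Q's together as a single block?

20

Treat the 2 copies of Q as a single block. The multiset to arrange is then {QQ, F, H, H, H}, 5 items in all.
That gives (5)!/(3!) = 20 arrangements.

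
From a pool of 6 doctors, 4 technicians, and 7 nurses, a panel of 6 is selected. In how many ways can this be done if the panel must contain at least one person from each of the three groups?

Unrestricted: C(17,6) = 12376 ways to pick any 6 of the 17.
Subtract selections that omit an entire group: no doctors → C(11,6) = 462; no technicians → C(13,6) = 1716; no nurses → C(10,6) = 210.
Add back selections omitting two groups (i.e. drawn from a single group): C(6,6) + C(4,6) + C(7,6) = 8.
By inclusion–exclusion: 12376 − 2388 + 8 = 9996.

9996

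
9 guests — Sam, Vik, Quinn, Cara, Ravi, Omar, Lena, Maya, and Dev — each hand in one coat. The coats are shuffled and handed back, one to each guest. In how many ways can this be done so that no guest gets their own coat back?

Let Aᵢ be the assignments in which guest i gets their own coat. We want the size of the complement of A₁∪…∪A_9.
By inclusion–exclusion this is Σ_{j=0}^{9} (−1)^j C(9,j)·(9−j)!.
Computing: 362880 − 362880 + 181440 − 60480 + 15120 − 3024 + 504 − 72 + 9 − 1 = 133496.

133496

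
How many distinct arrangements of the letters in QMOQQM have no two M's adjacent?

Total arrangements of QMOQQM: 6!/(3!·2!) = 60.
Arrangements with the M's together: treat MM as one letter, giving (5)!/(3!) = 20.
Hence 60 − 20 = 40.

40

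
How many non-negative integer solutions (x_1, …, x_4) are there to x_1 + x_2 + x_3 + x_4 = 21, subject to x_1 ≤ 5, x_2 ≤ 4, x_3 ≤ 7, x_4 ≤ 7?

10

Ignoring the caps, the number of non-negative solutions to x_1+…+x_4 = 21 is C(24,3) = 2024.
Subtract solutions that violate a single cap (substitute x_i' = x_i − (cap_i+1)): x_1 ≥ 6 gives C(18,3) = 816; x_2 ≥ 5 gives C(19,3) = 969; x_3 ≥ 8 gives C(16,3) = 560; x_4 ≥ 8 gives C(16,3) = 560. Together 2905.
Add back pairs where two caps are both exceeded: 286 + 120 + 120 + 165 + 165 + 56 = 912.
Subtract triples: 10 + 10 + 0 + 1 = 21.
By inclusion–exclusion the count is 2024 − 2905 + 912 − 21 = 10.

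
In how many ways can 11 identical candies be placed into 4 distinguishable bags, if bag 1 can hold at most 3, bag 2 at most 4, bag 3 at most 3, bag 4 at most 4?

Without the upper bounds there are C(14,3) = 364 ways to split 11 among 4 bags.
Subtract solutions that violate a single cap (substitute x_i' = x_i − (cap_i+1)): x_1 ≥ 4 gives C(10,3) = 120; x_2 ≥ 5 gives C(9,3) = 84; x_3 ≥ 4 gives C(10,3) = 120; x_4 ≥ 5 gives C(9,3) = 84. Together 408.
Add back pairs where two caps are both exceeded: 10 + 20 + 10 + 10 + 4 + 10 = 64.
By inclusion–exclusion the count is 364 − 408 + 64 = 20.

20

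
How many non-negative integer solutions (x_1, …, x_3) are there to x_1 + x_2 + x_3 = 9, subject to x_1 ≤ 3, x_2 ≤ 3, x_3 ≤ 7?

Without the upper bounds there are C(11,2) = 55 ways to split 9 among 3 variables.
Subtract solutions that violate a single cap (substitute x_i' = x_i − (cap_i+1)): x_1 ≥ 4 gives C(7,2) = 21; x_2 ≥ 4 gives C(7,2) = 21; x_3 ≥ 8 gives C(3,2) = 3. Together 45.
Add back pairs where two caps are both exceeded: 3 + 0 + 0 = 3.
By inclusion–exclusion the count is 55 − 45 + 3 = 13.

13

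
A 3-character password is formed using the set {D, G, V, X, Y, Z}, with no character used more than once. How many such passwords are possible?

120

This is a permutation of 3 out of 6: P(6,3) = 6!/3!.
6 × 5 × 4 = 120.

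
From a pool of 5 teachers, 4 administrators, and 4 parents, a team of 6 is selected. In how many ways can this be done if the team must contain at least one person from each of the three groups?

1520

Unrestricted: C(13,6) = 1716 ways to pick any 6 of the 13.
Selections missing a whole group: no teachers → C(8,6) = 28; no administrators → C(9,6) = 84; no parents → C(9,6) = 84.
Add back selections omitting two groups (i.e. drawn from a single group): C(5,6) + C(4,6) + C(4,6) = 0.
By inclusion–exclusion: 1716 − 196 + 0 = 1520.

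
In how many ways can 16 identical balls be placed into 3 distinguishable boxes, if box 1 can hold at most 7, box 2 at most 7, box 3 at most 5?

10

Without the upper bounds there are C(18,2) = 153 ways to split 16 among 3 boxes.
Subtract solutions that violate a single cap (substitute x_i' = x_i − (cap_i+1)): x_1 ≥ 8 gives C(10,2) = 45; x_2 ≥ 8 gives C(10,2) = 45; x_3 ≥ 6 gives C(12,2) = 66. Together 156.
Add back pairs where two caps are both exceeded: 1 + 6 + 6 = 13.
By inclusion–exclusion the count is 153 − 156 + 13 = 10.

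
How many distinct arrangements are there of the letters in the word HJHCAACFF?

22680

HJHCAACFF has 9 letters with A appearing twice, C appearing twice, F appearing twice, and H appearing twice.
So there are 9! / (2!·2!·2!·2!) = 22680 distinguishable arrangements.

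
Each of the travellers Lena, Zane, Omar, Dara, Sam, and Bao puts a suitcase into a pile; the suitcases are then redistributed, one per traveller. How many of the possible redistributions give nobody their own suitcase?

265

Count assignments avoiding every fixed point. For any j of the 6 travellers fixed to their own suitcase, the other 6−j can be arranged in (6−j)! ways.
By inclusion–exclusion this is Σ_{j=0}^{6} (−1)^j C(6,j)·(6−j)!.
Computing: 720 − 720 + 360 − 120 + 30 − 6 + 1 = 265.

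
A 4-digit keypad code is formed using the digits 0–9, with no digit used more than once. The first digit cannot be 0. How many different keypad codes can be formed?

The first digit has 10−1 = 9 choices (anything except 0).
The remaining 3 digits are filled from the other 9 symbols without repetition: 9 × 8 × 7 = 504.
Total: 9 × 504 = 4536.

4536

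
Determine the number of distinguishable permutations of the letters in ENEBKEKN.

1680

ENEBKEKN has 8 letters with E appearing 3 times, K appearing twice, and N appearing twice.
So there are 8! / (3!·2!·2!) = 1680 distinguishable arrangements.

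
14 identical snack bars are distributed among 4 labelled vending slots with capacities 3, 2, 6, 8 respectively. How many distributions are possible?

Ignoring the caps, the number of non-negative solutions to x_1+…+x_4 = 14 is C(17,3) = 680.
Subtract solutions that violate a single cap (substitute x_i' = x_i − (cap_i+1)): x_1 ≥ 4 gives C(13,3) = 286; x_2 ≥ 3 gives C(14,3) = 364; x_3 ≥ 7 gives C(10,3) = 120; x_4 ≥ 9 gives C(8,3) = 56. Together 826.
Add back pairs where two caps are both exceeded: 120 + 20 + 4 + 35 + 10 + 0 = 189.
Subtract triples: 1 + 0 + 0 + 0 = 1.
By inclusion–exclusion the count is 680 − 826 + 189 − 1 = 42.

42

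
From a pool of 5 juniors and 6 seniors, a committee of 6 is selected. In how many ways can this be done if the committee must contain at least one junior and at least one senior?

461

Unrestricted: C(11,6) = 462 ways to pick any 6 of the 11.
Subtract selections that omit an entire group: no juniors → C(6,6) = 1; no seniors → C(5,6) = 0.
Both groups omitted at once is impossible, so 462 − 1 = 461.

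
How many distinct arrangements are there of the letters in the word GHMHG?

GHMHG has 5 letters with G appearing twice and H appearing twice.
So there are 5! / (2!·2!) = 30 distinguishable arrangements.

30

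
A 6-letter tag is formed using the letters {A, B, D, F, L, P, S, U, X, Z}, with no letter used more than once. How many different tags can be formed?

151200

With no repetition, fill the 6 letters in order: 10 choices, then 9, down to 5.
That product is 10 × 9 × 8 × 7 × 6 × 5 = 151200.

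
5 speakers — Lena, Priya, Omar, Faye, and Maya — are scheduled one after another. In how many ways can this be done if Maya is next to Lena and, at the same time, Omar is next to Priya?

Treat {Maya,Lena} as one block (2 orders) and {Omar,Priya} as another (2 orders).
That leaves 3 units to arrange: 2 × 2 × 3! = 4 × 6 = 24.

24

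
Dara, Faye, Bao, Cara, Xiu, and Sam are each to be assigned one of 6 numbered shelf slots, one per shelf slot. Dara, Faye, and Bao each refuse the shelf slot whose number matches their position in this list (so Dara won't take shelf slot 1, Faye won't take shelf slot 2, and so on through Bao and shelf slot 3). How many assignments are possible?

Let Aᵢ (for i ∈ {1, 2, 3}) be the placements that put person i in their forbidden shelf slot. Any j of these fix j positions, leaving (6−j)! ways to fill the rest, and there are C(3,j) ways to pick which j.
By inclusion–exclusion, the number of valid placements is Σ_{j=0}^{3} (−1)^j C(3,j)·(6−j)!.
Computing: 720 − 360 + 72 − 6 = 426.

426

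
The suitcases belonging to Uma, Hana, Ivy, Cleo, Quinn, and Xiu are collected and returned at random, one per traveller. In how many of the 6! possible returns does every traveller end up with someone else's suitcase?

265

Let Aᵢ be the assignments in which traveller i gets their own suitcase. We want the size of the complement of A₁∪…∪A_6.
By inclusion–exclusion this is Σ_{j=0}^{6} (−1)^j C(6,j)·(6−j)!.
Computing: 720 − 720 + 360 − 120 + 30 − 6 + 1 = 265.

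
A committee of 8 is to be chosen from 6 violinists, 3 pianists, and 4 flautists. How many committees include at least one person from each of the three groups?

1233

Unrestricted: C(13,8) = 1287 ways to pick any 8 of the 13.
Selections missing a whole group: no violinists → C(7,8) = 0; no pianists → C(10,8) = 45; no flautists → C(9,8) = 9.
Add back selections omitting two groups (i.e. drawn from a single group): C(6,8) + C(3,8) + C(4,8) = 0.
By inclusion–exclusion: 1287 − 54 + 0 = 1233.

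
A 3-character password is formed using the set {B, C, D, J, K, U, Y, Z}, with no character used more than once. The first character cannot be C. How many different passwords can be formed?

294

The first character has 8−1 = 7 choices (anything except C).
The remaining 2 characters are filled from the other 7 symbols without repetition: 7 × 6 = 42.
Total: 7 × 42 = 294.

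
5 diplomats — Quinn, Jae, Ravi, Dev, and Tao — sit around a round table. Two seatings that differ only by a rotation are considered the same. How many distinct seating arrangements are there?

Around a circle, 5 distinct people have 5!/5 = (4)! = 24 rotationally distinct seatings.

24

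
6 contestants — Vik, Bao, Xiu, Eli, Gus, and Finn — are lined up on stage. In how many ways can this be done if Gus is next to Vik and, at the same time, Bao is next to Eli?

Treat {Gus,Vik} as one block (2 orders) and {Bao,Eli} as another (2 orders).
That leaves 4 units to arrange: 2 × 2 × 4! = 4 × 24 = 96.

96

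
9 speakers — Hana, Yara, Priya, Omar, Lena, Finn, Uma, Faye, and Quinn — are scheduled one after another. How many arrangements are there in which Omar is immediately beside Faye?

80640

Glue Omar and Faye into one block (2 internal orders), leaving 8 units to arrange in a row.
That gives 2 × 8! = 2 × 40320 = 80640.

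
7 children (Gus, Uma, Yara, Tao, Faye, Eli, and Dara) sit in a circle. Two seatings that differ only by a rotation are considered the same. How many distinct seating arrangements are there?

720

Fix one person's seat to break rotational symmetry; the remaining 6 people can be arranged in (6)! = 720 ways.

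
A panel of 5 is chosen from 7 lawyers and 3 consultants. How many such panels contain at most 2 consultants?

Split by how many consultants are chosen (0 through 2).
Sum: C(3,0)·C(7,5) + C(3,1)·C(7,4) + C(3,2)·C(7,3) = 21 + 105 + 105 = 231.

231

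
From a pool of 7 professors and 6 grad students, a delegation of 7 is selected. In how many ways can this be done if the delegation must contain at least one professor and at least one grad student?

1715

Unrestricted: C(13,7) = 1716 ways to pick any 7 of the 13.
Selections missing a whole group: no professors → C(6,7) = 0; no grad students → C(7,7) = 1.
Both groups omitted at once is impossible, so 1716 − 1 = 1715.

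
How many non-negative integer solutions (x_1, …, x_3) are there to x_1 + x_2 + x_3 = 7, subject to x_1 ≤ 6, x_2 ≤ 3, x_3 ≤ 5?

Without the upper bounds there are C(9,2) = 36 ways to split 7 among 3 variables.
Subtract solutions that violate a single cap (substitute x_i' = x_i − (cap_i+1)): x_1 ≥ 7 gives C(2,2) = 1; x_2 ≥ 4 gives C(5,2) = 10; x_3 ≥ 6 gives C(3,2) = 3. Together 14.
No two caps can be exceeded simultaneously, so the pair terms are all 0.
By inclusion–exclusion the count is 36 − 14 + 0 = 22.

22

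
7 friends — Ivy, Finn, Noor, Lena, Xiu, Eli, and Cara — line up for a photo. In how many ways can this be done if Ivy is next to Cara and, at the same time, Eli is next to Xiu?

480

Treat {Ivy,Cara} as one block (2 orders) and {Eli,Xiu} as another (2 orders).
That leaves 5 units to arrange: 2 × 2 × 5! = 4 × 120 = 480.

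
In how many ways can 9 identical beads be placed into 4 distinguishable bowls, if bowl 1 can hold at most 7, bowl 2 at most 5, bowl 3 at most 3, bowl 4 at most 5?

Without the upper bounds there are C(12,3) = 220 ways to split 9 among 4 bowls.
Subtract solutions that violate a single cap (substitute x_i' = x_i − (cap_i+1)): x_1 ≥ 8 gives C(4,3) = 4; x_2 ≥ 6 gives C(6,3) = 20; x_3 ≥ 4 gives C(8,3) = 56; x_4 ≥ 6 gives C(6,3) = 20. Together 100.
No two caps can be exceeded simultaneously, so the pair terms are all 0.
By inclusion–exclusion the count is 220 − 100 + 0 = 120.

120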